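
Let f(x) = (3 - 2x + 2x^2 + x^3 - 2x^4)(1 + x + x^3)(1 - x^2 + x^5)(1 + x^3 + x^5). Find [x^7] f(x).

-8

(3 - 2x + 2x^2 + x^3 - 2x^4) has coefficients 3,-2,2,1,-2 for degrees 0…4.
(1 + x + x^3) has coefficients 1,1,0,1,0,0,0,0 for degrees 0…7.
Multiplying by (1 - x^2 + x^5) gives running coefficients 1,1,-1,0,0,0,1,0 for degrees 0…7.
Finally multiplying by (1 + x^3 + x^5), the product of all factors after the first has coefficients 1,1,-1,1,1,0,2,-1 for degrees 0…7.
[x^7] = 3·(-1) − 2·2 + 2·0 + 1·1 − 2·1 = -8.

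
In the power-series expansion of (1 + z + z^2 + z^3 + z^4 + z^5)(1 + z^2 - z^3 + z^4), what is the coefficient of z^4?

2

(1 + z + z^2 + z^3 + z^4 + z^5) has coefficients 1,1,1,1,1 for degrees 0…4.
(1 + z^2 - z^3 + z^4) has coefficients 1,0,1,-1,1 for degrees 0…4.
[z^4] = 1·1 + 1·(-1) + 1·1 + 1·0 + 1·1 = 2.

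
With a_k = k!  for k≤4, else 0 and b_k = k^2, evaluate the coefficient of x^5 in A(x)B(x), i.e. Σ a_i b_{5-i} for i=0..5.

This is [x^5] in the product of the two ordinary generating functions.
Σ = 1·25 + 1·16 + 2·9 + 6·4 + 24·1 + 0·0 = 107.

107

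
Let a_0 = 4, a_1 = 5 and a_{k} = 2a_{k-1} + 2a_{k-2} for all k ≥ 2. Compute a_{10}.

The ordinary generating function has denominator 1 - 2t - 2t^2.
Iterating the recurrence: a_0,…,a_{10} = 4, 5, 18, 46, 128, 348, 952, 2600, 7104, 19408, 53024.

53024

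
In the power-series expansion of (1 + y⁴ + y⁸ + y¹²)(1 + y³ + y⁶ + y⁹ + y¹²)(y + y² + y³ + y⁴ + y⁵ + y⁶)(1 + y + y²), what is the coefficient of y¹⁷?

(1 + y⁴ + y⁸ + y¹²) has coefficients 1,0,0,0,1,0,0,0,1,0,0,0,1 for degrees 0…12.
(1 + y³ + y⁶ + y⁹ + y¹²) has coefficients 1,0,0,1,0,0,1,0,0,1,0,0,1,0,0,0,0,0 for degrees 0…17.
Multiplying by (y + y² + y³ + y⁴ + y⁵ + y⁶) gives running coefficients 0,1,1,1,2,2,2,2,2,2,2,2,2,2,2,2,1,1 for degrees 0…17.
Finally multiplying by (1 + y + y²), the product of all factors after the first has coefficients 0,1,2,3,4,5,6,6,6,6,6,6,6,6,6,6,5,4 for degrees 0…17.
[y¹⁷] = 1·4 + 1·6 + 1·6 + 1·5 = 21.

21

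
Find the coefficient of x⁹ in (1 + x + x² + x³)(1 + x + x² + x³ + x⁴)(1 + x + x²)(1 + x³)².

28

(1 + x + x² + x³) has coefficients 1,1,1,1 for degrees 0…3.
(1 + x + x² + x³ + x⁴) has coefficients 1,1,1,1,1,0,0,0,0,0 for degrees 0…9.
Multiplying by (1 + x + x²) gives running coefficients 1,2,3,3,3,2,1,0,0,0 for degrees 0…9.
Finally multiplying by (1 + x³)², the product of all factors after the first has coefficients 1,2,3,5,7,8,8,8,7,5 for degrees 0…9.
[x⁹] = 1·5 + 1·7 + 1·8 + 1·8 = 28.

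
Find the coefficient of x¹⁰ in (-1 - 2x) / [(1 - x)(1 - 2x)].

-4093

The denominator gives the recurrence a_n = 3a_(n−1) − 2a_(n−2) for n ≥ 2; the numerator fixes a_0 = -1, a_1 = -5.
Iterating: -1, -5, -13, -29, -61, -125, -253, -509, -1021, -2045, -4093, so a_10 = -4093.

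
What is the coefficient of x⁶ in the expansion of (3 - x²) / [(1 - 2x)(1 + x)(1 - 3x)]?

The denominator gives the recurrence a_n = 4a_(n−1) − a_(n−2) − 6a_(n−3) for n ≥ 3; the numerator fixes a_0 = 3, a_1 = 12, a_2 = 44.
Iterating: 3, 12, 44, 146, 468, 1462, 4504, so a_6 = 4504.

4504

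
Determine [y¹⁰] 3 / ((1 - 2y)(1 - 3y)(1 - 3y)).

The denominator gives the recurrence a_n = 8a_(n−1) − 21a_(n−2) + 18a_(n−3) for n ≥ 3; the numerator fixes a_0 = 3, a_1 = 24, a_2 = 129.
Iterating: 3, 24, 129, 582, 2379, 9132, 33573, 119634, 416415, 1423320, 4795257, so a_10 = 4795257.

4795257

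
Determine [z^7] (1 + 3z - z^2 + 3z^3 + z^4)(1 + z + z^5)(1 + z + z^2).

4

(1 + 3z - z^2 + 3z^3 + z^4) has coefficients 1,3,-1,3,1 for degrees 0…4.
(1 + z + z^5) has coefficients 1,1,0,0,0,1,0,0 for degrees 0…7.
Finally multiplying by (1 + z + z^2), the product of all factors after the first has coefficients 1,2,2,1,0,1,1,1 for degrees 0…7.
[z^7] = 1·1 + 3·1 − 1·1 + 3·0 + 1·1 = 4.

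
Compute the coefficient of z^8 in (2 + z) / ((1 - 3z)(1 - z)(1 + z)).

The denominator gives the recurrence a_n = 3a_(n−1) + a_(n−2) − 3a_(n−3) for n ≥ 3; the numerator fixes a_0 = 2, a_1 = 7, a_2 = 23.
Iterating: 2, 7, 23, 70, 212, 637, 1913, 5740, 17222, so a_8 = 17222.

17222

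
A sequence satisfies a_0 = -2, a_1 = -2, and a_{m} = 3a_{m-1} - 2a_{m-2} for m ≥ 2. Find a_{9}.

-2

The ordinary generating function has denominator 1 - 3z + 2z^2.
Iterating the recurrence: a_0,…,a_{9} = -2, -2, -2, -2, -2, -2, -2, -2, -2, -2.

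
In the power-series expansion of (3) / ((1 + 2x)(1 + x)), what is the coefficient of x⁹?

-3069

Partial fractions give a closed form: a_n = (6)·(-2)^n + (-3)·(-1)^n.
At n = 9: a_9 = -3069.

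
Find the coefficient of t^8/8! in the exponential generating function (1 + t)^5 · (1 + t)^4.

The EGF product rule gives c_8 = Σ_{k_1+k_2=8} C(8; k_1,k_2) · ∏ g_i(k_i), where (1+t)^5 gives the falling factorial (5)_k; (1+t)^4 gives the falling factorial (4)_k.
g_1(k) for k = 0…8: 1, 5, 20, 60, 120, 120, 0, 0, 0.
g_2(k) for k = 0…8: 1, 4, 12, 24, 24, 0, 0, 0, 0.
c_8 = Σ_k C(8,k)·g_1(k)·g_2(8−k) = 70·120·24 + 56·120·24 = 201600 + 161280 = 362880.

362880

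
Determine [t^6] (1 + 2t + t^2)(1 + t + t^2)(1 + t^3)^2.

(1 + 2t + t^2) has coefficients 1,2,1 for degrees 0…2.
(1 + t + t^2) has coefficients 1,1,1,0,0,0,0 for degrees 0…6.
Finally multiplying by (1 + t^3)^2, the product of all factors after the first has coefficients 1,1,1,2,2,2,1 for degrees 0…6.
[t^6] = 1·1 + 2·2 + 1·2 = 7.

7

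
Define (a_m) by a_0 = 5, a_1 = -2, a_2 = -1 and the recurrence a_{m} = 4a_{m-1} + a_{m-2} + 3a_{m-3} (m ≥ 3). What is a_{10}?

The ordinary generating function has denominator 1 - 4t - t^2 - 3t^3.
Iterating the recurrence: a_0,…,a_{10} = 5, -2, -1, 9, 29, 122, 544, 2385, 10450, 45817, 200873.

200873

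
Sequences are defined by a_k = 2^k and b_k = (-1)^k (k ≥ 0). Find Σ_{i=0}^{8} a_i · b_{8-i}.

The convolution is the x^8 coefficient of A(x)B(x).
Σ = 1·1 + 2·(-1) + 4·1 + 8·(-1) + 16·1 + 32·(-1) + 64·1 + 128·(-1) + 256·1 = 171.

171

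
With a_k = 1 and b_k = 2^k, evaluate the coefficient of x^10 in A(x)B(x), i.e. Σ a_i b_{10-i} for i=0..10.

Write out a_i and b_{10-i} for i = 0,…,10 and sum the products.
Σ = 1·1024 + 1·512 + 1·256 + 1·128 + 1·64 + 1·32 + 1·16 + 1·8 + 1·4 + 1·2 + 1·1 = 2047.

2047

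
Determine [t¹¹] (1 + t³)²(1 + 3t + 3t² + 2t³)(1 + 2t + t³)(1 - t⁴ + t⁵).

5

(1 + t³)² has coefficients 1,0,0,2,0,0,1 for degrees 0…6.
(1 + 3t + 3t² + 2t³) has coefficients 1,3,3,2,0,0,0,0,0,0,0,0 for degrees 0…11.
Multiplying by (1 + 2t + t³) gives running coefficients 1,5,9,9,7,3,2,0,0,0,0,0 for degrees 0…11.
Finally multiplying by (1 - t⁴ + t⁵), the product of all factors after the first has coefficients 1,5,9,9,6,-1,-2,0,2,4,1,2 for degrees 0…11.
[t¹¹] = 1·2 + 2·2 + 1·(-1) = 5.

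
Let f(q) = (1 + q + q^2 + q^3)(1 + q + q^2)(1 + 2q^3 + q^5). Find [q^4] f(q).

6

(1 + q + q^2 + q^3) has coefficients 1,1,1,1 for degrees 0…3.
(1 + q + q^2) has coefficients 1,1,1,0,0 for degrees 0…4.
Finally multiplying by (1 + 2q^3 + q^5), the product of all factors after the first has coefficients 1,1,1,2,2 for degrees 0…4.
[q^4] = 1·2 + 1·2 + 1·1 + 1·1 = 6.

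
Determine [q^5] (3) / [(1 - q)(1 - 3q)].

Partial fractions give a closed form: a_n = (-3/2)·1^n + (9/2)·3^n.
At n = 5: a_5 = 1092.

1092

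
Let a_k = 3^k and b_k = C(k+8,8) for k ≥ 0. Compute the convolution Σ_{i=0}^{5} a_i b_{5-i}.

Write out a_i and b_{5-i} for i = 0,…,5 and sum the products.
Σ = 1·1287 + 3·495 + 9·165 + 27·45 + 81·9 + 243·1 = 6444.

6444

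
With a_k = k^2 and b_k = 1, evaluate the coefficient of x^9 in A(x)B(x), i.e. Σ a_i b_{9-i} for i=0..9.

This is [x^9] in the product of the two ordinary generating functions.
Σ = 0·1 + 1·1 + 4·1 + 9·1 + 16·1 + 25·1 + 36·1 + 49·1 + 64·1 + 81·1 = 285.

285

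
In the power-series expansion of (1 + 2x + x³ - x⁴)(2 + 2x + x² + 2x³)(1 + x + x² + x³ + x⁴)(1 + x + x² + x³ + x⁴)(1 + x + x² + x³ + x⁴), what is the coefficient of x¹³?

(1 + 2x + x³ - x⁴) has coefficients 1,2,0,1,-1 for degrees 0…4.
(2 + 2x + x² + 2x³) has coefficients 2,2,1,2,0,0,0,0,0,0,0,0,0,0 for degrees 0…13.
Multiplying by (1 + x + x² + x³ + x⁴) gives running coefficients 2,4,5,7,7,5,3,2,0,0,0,0,0,0 for degrees 0…13.
Multiplying by (1 + x + x² + x³ + x⁴) gives running coefficients 2,6,11,18,25,28,27,24,17,10,5,2,0,0 for degrees 0…13.
Finally multiplying by (1 + x + x² + x³ + x⁴), the product of all factors after the first has coefficients 2,8,19,37,62,88,109,122,121,106,83,58,34,17 for degrees 0…13.
[x¹³] = 1·17 + 2·34 + 1·83 − 1·106 = 62.

62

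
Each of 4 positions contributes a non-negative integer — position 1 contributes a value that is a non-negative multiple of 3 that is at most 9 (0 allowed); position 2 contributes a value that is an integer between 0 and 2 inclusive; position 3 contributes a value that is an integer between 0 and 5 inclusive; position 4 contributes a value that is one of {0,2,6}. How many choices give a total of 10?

The generating function for the choices is (1 + x^3 + x^6 + x^9)·(1 + x + x^2)·(1 + x + x^2 + x^3 + x^4 + x^5)·(1 + x^2 + x^6); the count is [x^10].
(1 + x^3 + x^6 + x^9) has coefficients 1,0,0,1,0,0,1,0,0,1 for degrees 0…9.
(1 + x + x^2) has coefficients 1,1,1,0,0,0,0,0,0,0,0 for degrees 0…10.
Multiplying by (1 + x + x^2 + x^3 + x^4 + x^5) gives running coefficients 1,2,3,3,3,3,2,1,0,0,0 for degrees 0…10.
Finally multiplying by (1 + x^2 + x^6), the product of all factors after the first has coefficients 1,2,4,5,6,6,6,6,5,4,3 for degrees 0…10.
[x^10] = 1·3 + 1·6 + 1·6 + 1·2 = 17.

17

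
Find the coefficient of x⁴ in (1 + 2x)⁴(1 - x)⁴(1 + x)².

-41

(1 + 2x)⁴ has coefficients 1,8,24,32,16 for degrees 0…4.
(1 - x)⁴ has coefficients 1,-4,6,-4,1 for degrees 0…4.
Finally multiplying by (1 + x)², the product of all factors after the first has coefficients 1,-2,-1,4,-1 for degrees 0…4.
[x⁴] = 1·(-1) + 8·4 + 24·(-1) + 32·(-2) + 16·1 = -41.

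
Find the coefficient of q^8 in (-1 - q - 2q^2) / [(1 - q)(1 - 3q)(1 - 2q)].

-43881

The denominator gives the recurrence a_n = 6a_(n−1) − 11a_(n−2) + 6a_(n−3) for n ≥ 3; the numerator fixes a_0 = -1, a_1 = -7, a_2 = -33.
Iterating: -1, -7, -33, -127, -441, -1447, -4593, -14287, -43881, so a_8 = -43881.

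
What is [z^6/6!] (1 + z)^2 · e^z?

43

The EGF product rule gives c_6 = Σ_{k_1+k_2=6} C(6; k_1,k_2) · ∏ g_i(k_i), where (1+z)^2 gives the falling factorial (2)_k; e^z gives (1)^k.
g_1(k) for k = 0…6: 1, 2, 2, 0, 0, 0, 0.
g_2(k) for k = 0…6: 1, 1, 1, 1, 1, 1, 1.
c_6 = Σ_k C(6,k)·g_1(k)·g_2(6−k) = 1·1·1 + 6·2·1 + 15·2·1 = 1 + 12 + 30 = 43.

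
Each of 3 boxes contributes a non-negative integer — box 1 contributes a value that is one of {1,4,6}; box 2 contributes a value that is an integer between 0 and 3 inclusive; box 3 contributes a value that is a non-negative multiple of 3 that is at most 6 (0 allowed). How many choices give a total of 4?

3

The generating function for the choices is (t + t⁴ + t⁶)·(1 + t + t² + t³)·(1 + t³ + t⁶); the count is [t⁴].
(t + t⁴ + t⁶) has coefficients 0,1,0,0,1 for degrees 0…4.
(1 + t + t² + t³) has coefficients 1,1,1,1,0 for degrees 0…4.
Finally multiplying by (1 + t³ + t⁶), the product of all factors after the first has coefficients 1,1,1,2,1 for degrees 0…4.
[t⁴] = 1·2 + 1·1 = 3.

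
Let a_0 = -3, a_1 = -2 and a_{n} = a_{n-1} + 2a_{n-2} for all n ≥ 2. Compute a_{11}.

-3412

The ordinary generating function has denominator 1 - x - 2x^2.
Iterating the recurrence: a_0,…,a_{11} = -3, -2, -8, -12, -28, -52, -108, -212, -428, -852, -1708, -3412.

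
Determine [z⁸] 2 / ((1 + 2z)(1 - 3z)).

Partial fractions give a closed form: a_n = (4/5)·(-2)^n + (6/5)·3^n.
At n = 8: a_8 = 8078.

8078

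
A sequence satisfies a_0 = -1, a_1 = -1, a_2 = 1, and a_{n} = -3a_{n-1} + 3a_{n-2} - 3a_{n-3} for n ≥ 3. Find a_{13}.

The ordinary generating function has denominator 1 + 3y - 3y^2 + 3y^3.
Iterating the recurrence: a_0,…,a_{13} = -1, -1, 1, -3, 15, -57, 225, -891, 3519, -13905, 54945, -217107, 857871, -3389769.

-3389769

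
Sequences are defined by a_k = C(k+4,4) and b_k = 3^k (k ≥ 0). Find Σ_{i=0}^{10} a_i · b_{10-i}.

447593

The convolution is the x^10 coefficient of A(x)B(x).
Σ = 1·59049 + 5·19683 + 15·6561 + 35·2187 + 70·729 + 126·243 + 210·81 + 330·27 + 495·9 + 715·3 + 1001·1 = 447593.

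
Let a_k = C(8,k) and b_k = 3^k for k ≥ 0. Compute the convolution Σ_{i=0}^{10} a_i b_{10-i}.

589824

Write out a_i and b_{10-i} for i = 0,…,10 and sum the products.
Σ = 1·59049 + 8·19683 + 28·6561 + 56·2187 + 70·729 + 56·243 + 28·81 + 8·27 + 1·9 + 0·3 + 0·1 = 589824.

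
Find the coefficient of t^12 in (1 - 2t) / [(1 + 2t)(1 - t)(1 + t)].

10921

Partial fractions give a closed form: a_n = (8/3)·(-2)^n + (-1/6)·1^n + (-3/2)·(-1)^n.
At n = 12: a_12 = 10921.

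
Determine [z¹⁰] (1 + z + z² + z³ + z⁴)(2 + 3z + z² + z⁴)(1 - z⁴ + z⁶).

5

(1 + z + z² + z³ + z⁴) has coefficients 1,1,1,1,1 for degrees 0…4.
(2 + 3z + z² + z⁴) has coefficients 2,3,1,0,1,0,0,0,0,0,0 for degrees 0…10.
Finally multiplying by (1 - z⁴ + z⁶), the product of all factors after the first has coefficients 2,3,1,0,-1,-3,1,3,0,0,1 for degrees 0…10.
[z¹⁰] = 1·1 + 1·0 + 1·0 + 1·3 + 1·1 = 5.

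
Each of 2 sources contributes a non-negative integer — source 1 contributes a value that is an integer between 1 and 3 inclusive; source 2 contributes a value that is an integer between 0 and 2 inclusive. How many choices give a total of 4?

2

The generating function for the choices is (t + t^2 + t^3)·(1 + t + t^2); the count is [t^4].
(t + t^2 + t^3) has coefficients 0,1,1,1 for degrees 0…3.
(1 + t + t^2) has coefficients 1,1,1,0,0 for degrees 0…4.
[t^4] = 1·0 + 1·1 + 1·1 = 2.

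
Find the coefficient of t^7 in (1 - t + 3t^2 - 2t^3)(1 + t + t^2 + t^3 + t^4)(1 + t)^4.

(1 - t + 3t^2 - 2t^3) has coefficients 1,-1,3,-2 for degrees 0…3.
(1 + t + t^2 + t^3 + t^4) has coefficients 1,1,1,1,1,0,0,0 for degrees 0…7.
Finally multiplying by (1 + t)^4, the product of all factors after the first has coefficients 1,5,11,15,16,15,11,5 for degrees 0…7.
[t^7] = 1·5 − 1·11 + 3·15 − 2·16 = 7.

7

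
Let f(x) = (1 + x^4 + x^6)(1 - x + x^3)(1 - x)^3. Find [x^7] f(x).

-7

(1 + x^4 + x^6) has coefficients 1,0,0,0,1,0,1 for degrees 0…6.
(1 - x + x^3) has coefficients 1,-1,0,1,0,0,0,0 for degrees 0…7.
Finally multiplying by (1 - x)^3, the product of all factors after the first has coefficients 1,-4,6,-3,-2,3,-1,0 for degrees 0…7.
[x^7] = 1·0 + 1·(-3) + 1·(-4) = -7.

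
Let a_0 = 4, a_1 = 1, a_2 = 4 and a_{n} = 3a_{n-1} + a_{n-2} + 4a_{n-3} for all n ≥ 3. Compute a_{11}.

The ordinary generating function has denominator 1 - 3y - y^2 - 4y^3.
Iterating the recurrence: a_0,…,a_{11} = 4, 1, 4, 29, 95, 330, 1201, 4313, 15460, 55497, 199203, 714946.

714946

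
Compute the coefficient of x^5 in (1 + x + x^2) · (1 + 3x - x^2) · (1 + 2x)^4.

200

(1 + x + x^2) has coefficients 1,1,1 for degrees 0…2.
(1 + 3x - x^2) has coefficients 1,3,-1,0,0,0 for degrees 0…5.
Finally multiplying by (1 + 2x)^4, the product of all factors after the first has coefficients 1,11,47,96,88,16 for degrees 0…5.
[x^5] = 1·16 + 1·88 + 1·96 = 200.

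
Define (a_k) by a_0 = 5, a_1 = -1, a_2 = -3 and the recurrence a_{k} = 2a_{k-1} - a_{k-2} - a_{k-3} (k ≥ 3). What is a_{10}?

The ordinary generating function has denominator 1 - 2y + y^2 + y^3.
Iterating the recurrence: a_0,…,a_{10} = 5, -1, -3, -10, -16, -19, -12, 11, 53, 107, 150.

150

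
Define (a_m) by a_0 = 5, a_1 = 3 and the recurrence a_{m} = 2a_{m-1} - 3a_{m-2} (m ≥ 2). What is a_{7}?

The ordinary generating function has denominator 1 - 2t + 3t^2.
Iterating the recurrence: a_0,…,a_{7} = 5, 3, -9, -27, -27, 27, 135, 189.

189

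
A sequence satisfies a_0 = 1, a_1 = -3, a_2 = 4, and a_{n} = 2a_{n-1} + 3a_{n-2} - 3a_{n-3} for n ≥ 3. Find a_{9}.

692

The ordinary generating function has denominator 1 - 2q - 3q^2 + 3q^3.
Iterating the recurrence: a_0,…,a_{9} = 1, -3, 4, -4, 13, 2, 55, 77, 313, 692.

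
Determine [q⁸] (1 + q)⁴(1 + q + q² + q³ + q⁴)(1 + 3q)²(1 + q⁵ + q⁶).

306

(1 + q)⁴ has coefficients 1,4,6,4,1 for degrees 0…4.
(1 + q + q² + q³ + q⁴) has coefficients 1,1,1,1,1,0,0,0,0 for degrees 0…8.
Multiplying by (1 + 3q)² gives running coefficients 1,7,16,16,16,15,9,0,0 for degrees 0…8.
Finally multiplying by (1 + q⁵ + q⁶), the product of all factors after the first has coefficients 1,7,16,16,16,16,17,23,32 for degrees 0…8.
[q⁸] = 1·32 + 4·23 + 6·17 + 4·16 + 1·16 = 306.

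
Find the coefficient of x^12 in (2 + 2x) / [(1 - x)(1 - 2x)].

24572

The denominator gives the recurrence a_n = 3a_(n−1) − 2a_(n−2) for n ≥ 2; the numerator fixes a_0 = 2, a_1 = 8.
Iterating: 2, 8, 20, 44, 92, 188, 380, 764, 1532, 3068, 6140, 12284, 24572, so a_12 = 24572.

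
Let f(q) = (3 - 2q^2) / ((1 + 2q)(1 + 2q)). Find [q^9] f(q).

The denominator gives the recurrence a_n = −4a_(n−1) − 4a_(n−2) for n ≥ 3; the numerator fixes a_0 = 3, a_1 = -12, a_2 = 34.
Iterating: 3, -12, 34, -88, 216, -512, 1184, -2688, 6016, -13312, so a_9 = -13312.

-13312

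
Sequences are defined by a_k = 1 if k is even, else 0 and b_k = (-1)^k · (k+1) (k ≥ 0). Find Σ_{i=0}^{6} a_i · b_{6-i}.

The convolution is the x^6 coefficient of A(x)B(x).
Σ = 1·7 + 0·(-6) + 1·5 + 0·(-4) + 1·3 + 0·(-2) + 1·1 = 16.

16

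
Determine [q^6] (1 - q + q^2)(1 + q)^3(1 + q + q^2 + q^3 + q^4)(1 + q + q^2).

19

(1 - q + q^2) has coefficients 1,-1,1 for degrees 0…2.
(1 + q)^3 has coefficients 1,3,3,1,0,0,0 for degrees 0…6.
Multiplying by (1 + q + q^2 + q^3 + q^4) gives running coefficients 1,4,7,8,8,7,4 for degrees 0…6.
Finally multiplying by (1 + q + q^2), the product of all factors after the first has coefficients 1,5,12,19,23,23,19 for degrees 0…6.
[q^6] = 1·19 − 1·23 + 1·23 = 19.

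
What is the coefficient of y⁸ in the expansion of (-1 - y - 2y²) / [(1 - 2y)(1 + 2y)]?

-384

The denominator gives the recurrence a_n = 4a_(n−2) for n ≥ 3; the numerator fixes a_0 = -1, a_1 = -1, a_2 = -6.
Iterating: -1, -1, -6, -4, -24, -16, -96, -64, -384, so a_8 = -384.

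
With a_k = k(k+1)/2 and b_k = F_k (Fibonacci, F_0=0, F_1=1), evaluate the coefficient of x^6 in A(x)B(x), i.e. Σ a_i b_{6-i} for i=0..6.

51

The convolution is the x^6 coefficient of A(x)B(x).
Σ = 0·8 + 1·5 + 3·3 + 6·2 + 10·1 + 15·1 + 21·0 = 51.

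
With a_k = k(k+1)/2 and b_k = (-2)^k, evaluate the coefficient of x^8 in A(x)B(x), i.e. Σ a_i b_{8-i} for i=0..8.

-24

The convolution is the x^8 coefficient of A(x)B(x).
Σ = 0·256 + 1·(-128) + 3·64 + 6·(-32) + 10·16 + 15·(-8) + 21·4 + 28·(-2) + 36·1 = -24.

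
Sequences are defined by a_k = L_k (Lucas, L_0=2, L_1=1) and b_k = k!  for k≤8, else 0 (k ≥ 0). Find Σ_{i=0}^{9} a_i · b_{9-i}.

59713

The convolution is the x^9 coefficient of A(x)B(x).
Σ = 2·0 + 1·40320 + 3·5040 + 4·720 + 7·120 + 11·24 + 18·6 + 29·2 + 47·1 + 76·1 = 59713.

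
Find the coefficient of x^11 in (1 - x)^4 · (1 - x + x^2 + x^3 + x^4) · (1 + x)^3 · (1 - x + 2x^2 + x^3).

-7

(1 - x)^4 has coefficients 1,-4,6,-4,1 for degrees 0…4.
(1 - x + x^2 + x^3 + x^4) has coefficients 1,-1,1,1,1,0,0,0,0,0,0,0 for degrees 0…11.
Multiplying by (1 + x)^3 gives running coefficients 1,2,1,2,6,7,4,1,0,0,0,0 for degrees 0…11.
Finally multiplying by (1 - x + 2x^2 + x^3), the product of all factors after the first has coefficients 1,1,1,6,8,6,11,17,14,6,1,0 for degrees 0…11.
[x^11] = 1·0 − 4·1 + 6·6 − 4·14 + 1·17 = -7.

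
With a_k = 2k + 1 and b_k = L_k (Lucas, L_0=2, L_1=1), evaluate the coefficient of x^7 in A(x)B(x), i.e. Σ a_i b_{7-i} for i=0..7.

299

Write out a_i and b_{7-i} for i = 0,…,7 and sum the products.
Σ = 1·29 + 3·18 + 5·11 + 7·7 + 9·4 + 11·3 + 13·1 + 15·2 = 299.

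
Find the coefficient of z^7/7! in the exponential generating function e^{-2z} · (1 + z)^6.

-800

The EGF product rule gives c_7 = Σ_{k_1+k_2=7} C(7; k_1,k_2) · ∏ g_i(k_i), where e^{-2z} gives (-2)^k; (1+z)^6 gives the falling factorial (6)_k.
g_1(k) for k = 0…7: 1, -2, 4, -8, 16, -32, 64, -128.
g_2(k) for k = 0…7: 1, 6, 30, 120, 360, 720, 720, 0.
c_7 = Σ_k C(7,k)·g_1(k)·g_2(7−k) = 7·(-2)·720 + 21·4·720 + 35·(-8)·360 + 35·16·120 + 21·(-32)·30 + 7·64·6 + 1·(-128)·1 = −10080 + 60480 − 100800 + 67200 − 20160 + 2688 − 128 = -800.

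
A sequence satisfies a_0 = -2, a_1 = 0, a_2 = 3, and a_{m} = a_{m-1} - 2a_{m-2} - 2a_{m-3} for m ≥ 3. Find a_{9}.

The ordinary generating function has denominator 1 - x + 2x^2 + 2x^3.
Iterating the recurrence: a_0,…,a_{9} = -2, 0, 3, 7, 1, -19, -35, 1, 109, 177.

177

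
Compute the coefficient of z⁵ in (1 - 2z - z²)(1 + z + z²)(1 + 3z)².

-33

(1 - 2z - z²) has coefficients 1,-2,-1 for degrees 0…2.
(1 + z + z²) has coefficients 1,1,1,0,0,0 for degrees 0…5.
Finally multiplying by (1 + 3z)², the product of all factors after the first has coefficients 1,7,16,15,9,0 for degrees 0…5.
[z⁵] = 1·0 − 2·9 − 1·15 = -33.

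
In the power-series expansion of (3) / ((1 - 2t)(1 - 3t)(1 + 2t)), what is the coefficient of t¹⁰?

The denominator gives the recurrence a_n = 3a_(n−1) + 4a_(n−2) − 12a_(n−3) for n ≥ 3; the numerator fixes a_0 = 3, a_1 = 9, a_2 = 39.
Iterating: 3, 9, 39, 117, 399, 1197, 3783, 11349, 34815, 104445, 316407, so a_10 = 316407.

316407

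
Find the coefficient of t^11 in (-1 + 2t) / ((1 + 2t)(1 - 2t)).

2048

Partial fractions give a closed form: a_n = (-1)·(-2)^n.
At n = 11: a_11 = 2048.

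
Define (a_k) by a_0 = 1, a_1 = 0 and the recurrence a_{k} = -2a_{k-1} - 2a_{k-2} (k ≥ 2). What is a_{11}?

The ordinary generating function has denominator 1 + 2x + 2x^2.
Iterating the recurrence: a_0,…,a_{11} = 1, 0, -2, 4, -4, 0, 8, -16, 16, 0, -32, 64.

64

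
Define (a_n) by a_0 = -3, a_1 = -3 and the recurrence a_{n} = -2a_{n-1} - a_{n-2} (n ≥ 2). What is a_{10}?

57

The ordinary generating function has denominator 1 + 2x + x^2.
Iterating the recurrence: a_0,…,a_{10} = -3, -3, 9, -15, 21, -27, 33, -39, 45, -51, 57.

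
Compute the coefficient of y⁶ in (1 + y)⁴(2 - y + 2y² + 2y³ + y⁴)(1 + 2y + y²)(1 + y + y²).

207

(1 + y)⁴ has coefficients 1,4,6,4,1 for degrees 0…4.
(2 - y + 2y² + 2y³ + y⁴) has coefficients 2,-1,2,2,1,0,0 for degrees 0…6.
Multiplying by (1 + 2y + y²) gives running coefficients 2,3,2,5,7,4,1 for degrees 0…6.
Finally multiplying by (1 + y + y²), the product of all factors after the first has coefficients 2,5,7,10,14,16,12 for degrees 0…6.
[y⁶] = 1·12 + 4·16 + 6·14 + 4·10 + 1·7 = 207.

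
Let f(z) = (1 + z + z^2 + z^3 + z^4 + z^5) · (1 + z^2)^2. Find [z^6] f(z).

3

(1 + z + z^2 + z^3 + z^4 + z^5) has coefficients 1,1,1,1,1,1 for degrees 0…5.
(1 + z^2)^2 has coefficients 1,0,2,0,1,0,0 for degrees 0…6.
[z^6] = 1·0 + 1·0 + 1·1 + 1·0 + 1·2 + 1·0 = 3.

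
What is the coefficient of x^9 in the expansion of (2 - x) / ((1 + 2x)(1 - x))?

The denominator gives the recurrence a_n = −a_(n−1) + 2a_(n−2) for n ≥ 2; the numerator fixes a_0 = 2, a_1 = -3.
Iterating: 2, -3, 7, -13, 27, -53, 107, -213, 427, -853, so a_9 = -853.

-853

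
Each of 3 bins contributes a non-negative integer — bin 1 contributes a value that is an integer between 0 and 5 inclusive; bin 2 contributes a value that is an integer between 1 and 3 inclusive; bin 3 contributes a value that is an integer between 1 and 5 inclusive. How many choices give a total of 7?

The generating function for the choices is (1 + z + z² + z³ + z⁴ + z⁵)·(z + z² + z³)·(z + z² + z³ + z⁴ + z⁵); the count is [z⁷].
(1 + z + z² + z³ + z⁴ + z⁵) has coefficients 1,1,1,1,1,1 for degrees 0…5.
(z + z² + z³) has coefficients 0,1,1,1,0,0,0,0 for degrees 0…7.
Finally multiplying by (z + z² + z³ + z⁴ + z⁵), the product of all factors after the first has coefficients 0,0,1,2,3,3,3,2 for degrees 0…7.
[z⁷] = 1·2 + 1·3 + 1·3 + 1·3 + 1·2 + 1·1 = 14.

14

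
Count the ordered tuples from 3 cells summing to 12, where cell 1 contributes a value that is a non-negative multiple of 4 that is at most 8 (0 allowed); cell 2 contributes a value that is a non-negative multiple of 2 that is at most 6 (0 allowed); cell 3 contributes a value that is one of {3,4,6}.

4

The generating function for the choices is (1 + y⁴ + y⁸)·(1 + y² + y⁴ + y⁶)·(y³ + y⁴ + y⁶); the count is [y¹²].
(1 + y⁴ + y⁸) has coefficients 1,0,0,0,1,0,0,0,1 for degrees 0…8.
(1 + y² + y⁴ + y⁶) has coefficients 1,0,1,0,1,0,1,0,0,0,0,0,0 for degrees 0…12.
Finally multiplying by (y³ + y⁴ + y⁶), the product of all factors after the first has coefficients 0,0,0,1,1,1,2,1,2,1,2,0,1 for degrees 0…12.
[y¹²] = 1·1 + 1·2 + 1·1 = 4.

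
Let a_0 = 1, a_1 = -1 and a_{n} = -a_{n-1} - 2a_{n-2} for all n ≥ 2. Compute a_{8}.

The ordinary generating function has denominator 1 + y + 2y^2.
Iterating the recurrence: a_0,…,a_{8} = 1, -1, -1, 3, -1, -5, 7, 3, -17.

-17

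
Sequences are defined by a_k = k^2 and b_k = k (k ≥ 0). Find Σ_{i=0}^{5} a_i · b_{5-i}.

50

The convolution is the t^5 coefficient of A(t)B(t).
Σ = 0·5 + 1·4 + 4·3 + 9·2 + 16·1 + 25·0 = 50.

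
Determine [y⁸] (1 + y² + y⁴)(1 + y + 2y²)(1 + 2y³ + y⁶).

(1 + y² + y⁴) has coefficients 1,0,1,0,1 for degrees 0…4.
(1 + y + 2y²) has coefficients 1,1,2,0,0,0,0,0,0 for degrees 0…8.
Finally multiplying by (1 + 2y³ + y⁶), the product of all factors after the first has coefficients 1,1,2,2,2,4,1,1,2 for degrees 0…8.
[y⁸] = 1·2 + 1·1 + 1·2 = 5.

5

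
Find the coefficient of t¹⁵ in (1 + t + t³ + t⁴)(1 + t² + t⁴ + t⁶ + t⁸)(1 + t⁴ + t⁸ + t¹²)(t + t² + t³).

15

(1 + t + t³ + t⁴) has coefficients 1,1,0,1,1 for degrees 0…4.
(1 + t² + t⁴ + t⁶ + t⁸) has coefficients 1,0,1,0,1,0,1,0,1,0,0,0,0,0,0,0 for degrees 0…15.
Multiplying by (1 + t⁴ + t⁸ + t¹²) gives running coefficients 1,0,1,0,2,0,2,0,3,0,2,0,3,0,2,0 for degrees 0…15.
Finally multiplying by (t + t² + t³), the product of all factors after the first has coefficients 0,1,1,2,1,3,2,4,2,5,3,5,2,5,3,5 for degrees 0…15.
[t¹⁵] = 1·5 + 1·3 + 1·2 + 1·5 = 15.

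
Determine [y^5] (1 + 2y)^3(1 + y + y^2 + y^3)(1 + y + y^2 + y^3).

(1 + 2y)^3 has coefficients 1,6,12,8 for degrees 0…3.
(1 + y + y^2 + y^3) has coefficients 1,1,1,1,0,0 for degrees 0…5.
Finally multiplying by (1 + y + y^2 + y^3), the product of all factors after the first has coefficients 1,2,3,4,3,2 for degrees 0…5.
[y^5] = 1·2 + 6·3 + 12·4 + 8·3 = 92.

92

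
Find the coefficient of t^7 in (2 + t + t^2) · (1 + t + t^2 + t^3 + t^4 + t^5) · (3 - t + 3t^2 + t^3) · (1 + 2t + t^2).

(2 + t + t^2) has coefficients 2,1,1 for degrees 0…2.
(1 + t + t^2 + t^3 + t^4 + t^5) has coefficients 1,1,1,1,1,1,0,0 for degrees 0…7.
Multiplying by (3 - t + 3t^2 + t^3) gives running coefficients 3,2,5,6,6,6,3,4 for degrees 0…7.
Finally multiplying by (1 + 2t + t^2), the product of all factors after the first has coefficients 3,8,12,18,23,24,21,16 for degrees 0…7.
[t^7] = 2·16 + 1·21 + 1·24 = 77.

77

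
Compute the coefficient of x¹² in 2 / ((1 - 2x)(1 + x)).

5462

The denominator gives the recurrence a_n = a_(n−1) + 2a_(n−2) for n ≥ 2; the numerator fixes a_0 = 2, a_1 = 2.
Iterating: 2, 2, 6, 10, 22, 42, 86, 170, 342, 682, 1366, 2730, 5462, so a_12 = 5462.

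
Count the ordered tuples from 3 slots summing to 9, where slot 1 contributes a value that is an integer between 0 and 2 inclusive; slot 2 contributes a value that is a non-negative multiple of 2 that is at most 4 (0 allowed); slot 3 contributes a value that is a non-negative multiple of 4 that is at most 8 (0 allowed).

2

The generating function for the choices is (1 + z + z²)·(1 + z² + z⁴)·(1 + z⁴ + z⁸); the count is [z⁹].
(1 + z + z²) has coefficients 1,1,1 for degrees 0…2.
(1 + z² + z⁴) has coefficients 1,0,1,0,1,0,0,0,0,0 for degrees 0…9.
Finally multiplying by (1 + z⁴ + z⁸), the product of all factors after the first has coefficients 1,0,1,0,2,0,1,0,2,0 for degrees 0…9.
[z⁹] = 1·0 + 1·2 + 1·0 = 2.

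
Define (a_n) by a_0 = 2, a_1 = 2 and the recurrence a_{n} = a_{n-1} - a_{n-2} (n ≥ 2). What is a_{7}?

The ordinary generating function has denominator 1 - t + t^2.
Iterating the recurrence: a_0,…,a_{7} = 2, 2, 0, -2, -2, 0, 2, 2.

2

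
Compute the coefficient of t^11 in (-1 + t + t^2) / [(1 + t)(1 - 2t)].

-341

The denominator gives the recurrence a_n = a_(n−1) + 2a_(n−2) for n ≥ 3; the numerator fixes a_0 = -1, a_1 = 0, a_2 = -1.
Iterating: -1, 0, -1, -1, -3, -5, -11, -21, -43, -85, -171, -341, so a_11 = -341.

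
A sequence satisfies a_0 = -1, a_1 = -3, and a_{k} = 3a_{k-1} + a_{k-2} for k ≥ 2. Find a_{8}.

The ordinary generating function has denominator 1 - 3y - y^2.
Iterating the recurrence: a_0,…,a_{8} = -1, -3, -10, -33, -109, -360, -1189, -3927, -12970.

-12970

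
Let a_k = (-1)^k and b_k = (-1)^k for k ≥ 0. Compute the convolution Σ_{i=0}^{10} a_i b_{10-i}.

This is [x^10] in the product of the two ordinary generating functions.
Σ = 1·1 − 1·(-1) + 1·1 − 1·(-1) + 1·1 − 1·(-1) + 1·1 − 1·(-1) + 1·1 − 1·(-1) + 1·1 = 11.

11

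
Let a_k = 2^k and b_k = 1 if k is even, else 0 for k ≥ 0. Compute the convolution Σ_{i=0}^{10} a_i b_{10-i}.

1365

Write out a_i and b_{10-i} for i = 0,…,10 and sum the products.
Σ = 1·1 + 2·0 + 4·1 + 8·0 + 16·1 + 32·0 + 64·1 + 128·0 + 256·1 + 512·0 + 1024·1 = 1365.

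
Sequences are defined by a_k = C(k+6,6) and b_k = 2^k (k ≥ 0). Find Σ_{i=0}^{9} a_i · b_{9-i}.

Write out a_i and b_{9-i} for i = 0,…,9 and sum the products.
Σ = 1·512 + 7·256 + 28·128 + 84·64 + 210·32 + 462·16 + 924·8 + 1716·4 + 3003·2 + 5005·1 = 50643.

50643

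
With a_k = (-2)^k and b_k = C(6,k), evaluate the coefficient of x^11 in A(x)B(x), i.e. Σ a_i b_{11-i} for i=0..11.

This is [x^11] in the product of the two ordinary generating functions.
Σ = 1·0 − 2·0 + 4·0 − 8·0 + 16·0 − 32·1 + 64·6 − 128·15 + 256·20 − 512·15 + 1024·6 − 2048·1 = -32.

-32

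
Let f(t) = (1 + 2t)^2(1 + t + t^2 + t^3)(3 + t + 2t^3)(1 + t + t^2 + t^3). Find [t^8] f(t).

84

(1 + 2t)^2 has coefficients 1,4,4 for degrees 0…2.
(1 + t + t^2 + t^3) has coefficients 1,1,1,1,0,0,0,0,0 for degrees 0…8.
Multiplying by (3 + t + 2t^3) gives running coefficients 3,4,4,6,3,2,2,0,0 for degrees 0…8.
Finally multiplying by (1 + t + t^2 + t^3), the product of all factors after the first has coefficients 3,7,11,17,17,15,13,7,4 for degrees 0…8.
[t^8] = 1·4 + 4·7 + 4·13 = 84.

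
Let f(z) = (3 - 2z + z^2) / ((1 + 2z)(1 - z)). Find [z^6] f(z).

182

The denominator gives the recurrence a_n = −a_(n−1) + 2a_(n−2) for n ≥ 3; the numerator fixes a_0 = 3, a_1 = -5, a_2 = 12.
Iterating: 3, -5, 12, -22, 46, -90, 182, so a_6 = 182.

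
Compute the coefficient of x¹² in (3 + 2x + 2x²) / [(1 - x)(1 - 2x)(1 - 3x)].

9226493

The denominator gives the recurrence a_n = 6a_(n−1) − 11a_(n−2) + 6a_(n−3) for n ≥ 3; the numerator fixes a_0 = 3, a_1 = 20, a_2 = 89.
Iterating: 3, 20, 89, 332, 1133, 3680, 11609, 35972, 110213, 335240, 1014929, 3063212, 9226493, so a_12 = 9226493.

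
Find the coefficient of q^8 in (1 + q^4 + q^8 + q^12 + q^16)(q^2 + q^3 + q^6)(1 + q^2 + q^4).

2

(1 + q^4 + q^8 + q^12 + q^16) has coefficients 1,0,0,0,1,0,0,0,1 for degrees 0…8.
(q^2 + q^3 + q^6) has coefficients 0,0,1,1,0,0,1,0,0 for degrees 0…8.
Finally multiplying by (1 + q^2 + q^4), the product of all factors after the first has coefficients 0,0,1,1,1,1,2,1,1 for degrees 0…8.
[q^8] = 1·1 + 1·1 + 1·0 = 2.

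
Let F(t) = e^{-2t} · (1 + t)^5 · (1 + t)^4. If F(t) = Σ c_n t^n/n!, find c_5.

The EGF product rule gives c_5 = Σ_{k_1+k_2+k_3=5} C(5; k_1,k_2,k_3) · ∏ g_i(k_i), where e^{-2t} gives (-2)^k; (1+t)^5 gives the falling factorial (5)_k; (1+t)^4 gives the falling factorial (4)_k.
g_1(k) for k = 0…5: 1, -2, 4, -8, 16, -32.
g_2(k) for k = 0…5: 1, 5, 20, 60, 120, 120.
g_3(k) for k = 0…5: 1, 4, 12, 24, 24, 0.
First combine the last two factors: h(k) = Σ_j C(k,j)·g_2(j)·g_3(k−j) for k = 0…5: 1, 9, 72, 504, 3024, 15120.
c_5 = Σ_k C(5,k)·g_1(k)·h(5−k) = 1·1·15120 + 5·(-2)·3024 + 10·4·504 + 10·(-8)·72 + 5·16·9 + 1·(-32)·1 = 15120 − 30240 + 20160 − 5760 + 720 − 32 = -32.

-32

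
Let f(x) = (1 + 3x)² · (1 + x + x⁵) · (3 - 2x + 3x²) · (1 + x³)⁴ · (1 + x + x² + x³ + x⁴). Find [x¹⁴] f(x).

(1 + 3x)² has coefficients 1,6,9 for degrees 0…2.
(1 + x + x⁵) has coefficients 1,1,0,0,0,1,0,0,0,0,0,0,0,0,0 for degrees 0…14.
Multiplying by (3 - 2x + 3x²) gives running coefficients 3,1,1,3,0,3,-2,3,0,0,0,0,0,0,0 for degrees 0…14.
Multiplying by (1 + x³)⁴ gives running coefficients 3,1,1,15,4,7,28,9,18,22,16,22,3,19,13 for degrees 0…14.
Finally multiplying by (1 + x + x² + x³ + x⁴), the product of all factors after the first has coefficients 3,4,5,20,24,28,55,63,66,84,93,87,81,82,73 for degrees 0…14.
[x¹⁴] = 1·73 + 6·82 + 9·81 = 1294.

1294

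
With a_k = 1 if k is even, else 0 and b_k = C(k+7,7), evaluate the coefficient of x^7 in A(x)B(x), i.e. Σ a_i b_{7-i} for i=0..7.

4352

The convolution is the t^7 coefficient of A(t)B(t).
Σ = 1·3432 + 0·1716 + 1·792 + 0·330 + 1·120 + 0·36 + 1·8 + 0·1 = 4352.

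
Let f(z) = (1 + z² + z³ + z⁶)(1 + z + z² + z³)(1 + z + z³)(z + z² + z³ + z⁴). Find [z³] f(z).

(1 + z² + z³ + z⁶) has coefficients 1,0,1,1 for degrees 0…3.
(1 + z + z² + z³) has coefficients 1,1,1,1 for degrees 0…3.
Multiplying by (1 + z + z³) gives running coefficients 1,2,2,3 for degrees 0…3.
Finally multiplying by (z + z² + z³ + z⁴), the product of all factors after the first has coefficients 0,1,3,5 for degrees 0…3.
[z³] = 1·5 + 1·1 + 1·0 = 6.

6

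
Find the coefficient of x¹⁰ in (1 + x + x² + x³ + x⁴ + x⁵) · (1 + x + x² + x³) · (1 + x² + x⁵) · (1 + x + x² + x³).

28

(1 + x + x² + x³ + x⁴ + x⁵) has coefficients 1,1,1,1,1,1 for degrees 0…5.
(1 + x + x² + x³) has coefficients 1,1,1,1,0,0,0,0,0,0,0 for degrees 0…10.
Multiplying by (1 + x² + x⁵) gives running coefficients 1,1,2,2,1,2,1,1,1,0,0 for degrees 0…10.
Finally multiplying by (1 + x + x² + x³), the product of all factors after the first has coefficients 1,2,4,6,6,7,6,5,5,3,2 for degrees 0…10.
[x¹⁰] = 1·2 + 1·3 + 1·5 + 1·5 + 1·6 + 1·7 = 28.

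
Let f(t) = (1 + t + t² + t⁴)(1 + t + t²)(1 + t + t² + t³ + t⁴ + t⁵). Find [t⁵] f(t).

11

(1 + t + t² + t⁴) has coefficients 1,1,1,0,1 for degrees 0…4.
(1 + t + t²) has coefficients 1,1,1,0,0,0 for degrees 0…5.
Finally multiplying by (1 + t + t² + t³ + t⁴ + t⁵), the product of all factors after the first has coefficients 1,2,3,3,3,3 for degrees 0…5.
[t⁵] = 1·3 + 1·3 + 1·3 + 1·2 = 11.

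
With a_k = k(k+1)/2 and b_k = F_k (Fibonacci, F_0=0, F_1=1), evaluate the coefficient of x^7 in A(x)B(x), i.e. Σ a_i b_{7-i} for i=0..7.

Write out a_i and b_{7-i} for i = 0,…,7 and sum the products.
Σ = 0·13 + 1·8 + 3·5 + 6·3 + 10·2 + 15·1 + 21·1 + 28·0 = 97.

97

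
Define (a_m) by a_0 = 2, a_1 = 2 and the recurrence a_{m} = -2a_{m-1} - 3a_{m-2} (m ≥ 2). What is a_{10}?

-394

The ordinary generating function has denominator 1 + 2q + 3q^2.
Iterating the recurrence: a_0,…,a_{10} = 2, 2, -10, 14, 2, -46, 86, -34, -190, 482, -394.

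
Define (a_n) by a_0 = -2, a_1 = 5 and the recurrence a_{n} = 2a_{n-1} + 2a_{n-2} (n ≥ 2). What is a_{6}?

424

The ordinary generating function has denominator 1 - 2t - 2t^2.
Iterating the recurrence: a_0,…,a_{6} = -2, 5, 6, 22, 56, 156, 424.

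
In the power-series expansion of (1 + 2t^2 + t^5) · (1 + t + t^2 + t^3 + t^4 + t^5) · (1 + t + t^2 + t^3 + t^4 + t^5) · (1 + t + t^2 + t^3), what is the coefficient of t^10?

(1 + 2t^2 + t^5) has coefficients 1,0,2,0,0,1 for degrees 0…5.
(1 + t + t^2 + t^3 + t^4 + t^5) has coefficients 1,1,1,1,1,1,0,0,0,0,0 for degrees 0…10.
Multiplying by (1 + t + t^2 + t^3 + t^4 + t^5) gives running coefficients 1,2,3,4,5,6,5,4,3,2,1 for degrees 0…10.
Finally multiplying by (1 + t + t^2 + t^3), the product of all factors after the first has coefficients 1,3,6,10,14,18,20,20,18,14,10 for degrees 0…10.
[t^10] = 1·10 + 2·18 + 1·18 = 64.

64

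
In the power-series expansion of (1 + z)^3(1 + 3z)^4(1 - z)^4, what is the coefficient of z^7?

394

(1 + z)^3 has coefficients 1,3,3,1 for degrees 0…3.
(1 + 3z)^4 has coefficients 1,12,54,108,81,0,0,0 for degrees 0…7.
Finally multiplying by (1 - z)^4, the product of all factors after the first has coefficients 1,8,12,-40,-74,120,108,-216 for degrees 0…7.
[z^7] = 1·(-216) + 3·108 + 3·120 + 1·(-74) = 394.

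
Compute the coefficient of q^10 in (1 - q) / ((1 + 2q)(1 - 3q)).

Partial fractions give a closed form: a_n = (3/5)·(-2)^n + (2/5)·3^n.
At n = 10: a_10 = 24234.

24234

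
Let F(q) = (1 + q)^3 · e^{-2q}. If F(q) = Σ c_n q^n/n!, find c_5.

The EGF product rule gives c_5 = Σ_{k_1+k_2=5} C(5; k_1,k_2) · ∏ g_i(k_i), where (1+q)^3 gives the falling factorial (3)_k; e^{-2q} gives (-2)^k.
g_1(k) for k = 0…5: 1, 3, 6, 6, 0, 0.
g_2(k) for k = 0…5: 1, -2, 4, -8, 16, -32.
c_5 = Σ_k C(5,k)·g_1(k)·g_2(5−k) = 1·1·(-32) + 5·3·16 + 10·6·(-8) + 10·6·4 = −32 + 240 − 480 + 240 = -32.

-32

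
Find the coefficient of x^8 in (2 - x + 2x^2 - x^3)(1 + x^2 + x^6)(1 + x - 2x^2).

(2 - x + 2x^2 - x^3) has coefficients 2,-1,2,-1 for degrees 0…3.
(1 + x^2 + x^6) has coefficients 1,0,1,0,0,0,1,0,0 for degrees 0…8.
Finally multiplying by (1 + x - 2x^2), the product of all factors after the first has coefficients 1,1,-1,1,-2,0,1,1,-2 for degrees 0…8.
[x^8] = 2·(-2) − 1·1 + 2·1 − 1·0 = -3.

-3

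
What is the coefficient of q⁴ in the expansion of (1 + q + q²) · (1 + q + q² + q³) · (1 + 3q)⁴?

497

(1 + q + q²) has coefficients 1,1,1 for degrees 0…2.
(1 + q + q² + q³) has coefficients 1,1,1,1,0 for degrees 0…4.
Finally multiplying by (1 + 3q)⁴, the product of all factors after the first has coefficients 1,13,67,175,255 for degrees 0…4.
[q⁴] = 1·255 + 1·175 + 1·67 = 497.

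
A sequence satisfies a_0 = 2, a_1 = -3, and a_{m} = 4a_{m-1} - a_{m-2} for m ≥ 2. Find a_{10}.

-535038

The ordinary generating function has denominator 1 - 4z + z^2.
Iterating the recurrence: a_0,…,a_{10} = 2, -3, -14, -53, -198, -739, -2758, -10293, -38414, -143363, -535038.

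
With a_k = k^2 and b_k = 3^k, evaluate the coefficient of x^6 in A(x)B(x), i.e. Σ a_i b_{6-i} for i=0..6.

This is [x^6] in the product of the two ordinary generating functions.
Σ = 0·729 + 1·243 + 4·81 + 9·27 + 16·9 + 25·3 + 36·1 = 1065.

1065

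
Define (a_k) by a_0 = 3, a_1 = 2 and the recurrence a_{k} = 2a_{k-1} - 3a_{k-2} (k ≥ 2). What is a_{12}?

1447

The ordinary generating function has denominator 1 - 2t + 3t^2.
Iterating the recurrence: a_0,…,a_{12} = 3, 2, -5, -16, -17, 14, 79, 116, -5, -358, -701, -328, 1447.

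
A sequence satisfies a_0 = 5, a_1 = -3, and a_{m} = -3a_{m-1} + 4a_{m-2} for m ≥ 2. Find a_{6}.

The ordinary generating function has denominator 1 + 3x - 4x^2.
Iterating the recurrence: a_0,…,a_{6} = 5, -3, 29, -99, 413, -1635, 6557.

6557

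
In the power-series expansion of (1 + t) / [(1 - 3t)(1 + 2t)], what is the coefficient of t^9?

The denominator gives the recurrence a_n = a_(n−1) + 6a_(n−2) for n ≥ 3; the numerator fixes a_0 = 1, a_1 = 2, a_2 = 8.
Iterating: 1, 2, 8, 20, 68, 188, 596, 1724, 5300, 15644, so a_9 = 15644.

15644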